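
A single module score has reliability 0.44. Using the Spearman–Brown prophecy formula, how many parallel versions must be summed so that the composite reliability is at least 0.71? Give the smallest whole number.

k ≥ ρ*(1−ρ₁)/(ρ₁(1−ρ*)) = 0.71·0.56 / (0.44·0.29) = 3.116.
Smallest integer k = 4.

4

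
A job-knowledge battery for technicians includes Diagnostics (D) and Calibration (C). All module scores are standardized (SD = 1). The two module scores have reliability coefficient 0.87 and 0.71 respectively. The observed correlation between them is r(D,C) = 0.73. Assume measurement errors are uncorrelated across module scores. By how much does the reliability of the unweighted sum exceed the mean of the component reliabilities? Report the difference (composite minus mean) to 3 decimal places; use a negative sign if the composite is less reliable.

0.089

Var(sum) = 2 + 1.46 = 3.46; true-score variance = 1.58 + 1.46 = 3.04; composite reliability = 0.8786.
Mean component reliability = 0.7900.
Difference = 0.8786 − 0.7900 = 0.089.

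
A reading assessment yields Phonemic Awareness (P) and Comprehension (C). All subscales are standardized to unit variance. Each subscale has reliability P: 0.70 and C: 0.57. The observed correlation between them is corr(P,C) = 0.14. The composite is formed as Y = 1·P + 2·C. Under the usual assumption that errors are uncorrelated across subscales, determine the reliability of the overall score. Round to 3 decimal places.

0.637

Var(Y) = 1 + 2² + 2·[2·0.14] = 5 + 0.56 = 5.56.
Under uncorrelated errors the observed covariances equal the true-score covariances, so only the own-variance terms attenuate.
True-score variance = [0.70 + 2²·0.57] + 0.56 = 2.98 + 0.56 = 3.54.
Reliability = 3.54 / 5.56 = 0.637.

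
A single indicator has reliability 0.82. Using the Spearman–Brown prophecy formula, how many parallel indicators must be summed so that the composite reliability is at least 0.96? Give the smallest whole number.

k ≥ ρ*(1−ρ₁)/(ρ₁(1−ρ*)) = 0.96·0.18 / (0.82·0.04) = 5.268.
Smallest integer k = 6.

6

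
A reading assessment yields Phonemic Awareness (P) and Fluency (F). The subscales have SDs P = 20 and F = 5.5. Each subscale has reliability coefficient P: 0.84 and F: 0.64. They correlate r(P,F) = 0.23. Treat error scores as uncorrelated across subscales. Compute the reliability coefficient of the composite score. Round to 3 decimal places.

0.844

Var(P+F) = 20² + 5.5² + 2·[20·5.5·0.23] = 430.25 + 50.6 = 480.85.
Because errors are independent across components, Cov(Tᵢ,Tⱼ) = Cov(Xᵢ,Xⱼ); the off-diagonal part of the true-score variance is the same as above.
True-score variance = [20²·0.84 + 5.5²·0.64] + 50.6 = 355.36 + 50.6 = 405.96.
Reliability = 405.96 / 480.85 = 0.844.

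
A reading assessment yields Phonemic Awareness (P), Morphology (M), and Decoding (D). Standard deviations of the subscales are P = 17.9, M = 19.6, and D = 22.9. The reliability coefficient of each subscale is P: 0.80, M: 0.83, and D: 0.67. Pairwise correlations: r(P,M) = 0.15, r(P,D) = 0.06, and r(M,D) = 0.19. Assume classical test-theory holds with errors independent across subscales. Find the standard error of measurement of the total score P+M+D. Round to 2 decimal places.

Var(total) = 1228.98 + 325 = 1553.98.
True-score variance = 926.535 + 325 = 1251.54, so reliability = 0.8054.
Error variance = 1553.98 − 1251.54 = 302.445; SEM = √302.445 = 17.39.

17.39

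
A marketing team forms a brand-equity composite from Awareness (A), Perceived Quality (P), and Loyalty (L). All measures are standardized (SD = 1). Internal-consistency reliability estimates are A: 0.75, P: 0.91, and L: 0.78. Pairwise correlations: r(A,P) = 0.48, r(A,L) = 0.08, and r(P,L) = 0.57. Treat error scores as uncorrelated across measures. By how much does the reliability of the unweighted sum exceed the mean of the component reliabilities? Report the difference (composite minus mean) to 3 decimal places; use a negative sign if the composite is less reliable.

Var(sum) = 3 + 2.26 = 5.26; true-score variance = 2.44 + 2.26 = 4.7; composite reliability = 0.8935.
Mean component reliability = 0.8133.
Difference = 0.8935 − 0.8133 = 0.080.

0.080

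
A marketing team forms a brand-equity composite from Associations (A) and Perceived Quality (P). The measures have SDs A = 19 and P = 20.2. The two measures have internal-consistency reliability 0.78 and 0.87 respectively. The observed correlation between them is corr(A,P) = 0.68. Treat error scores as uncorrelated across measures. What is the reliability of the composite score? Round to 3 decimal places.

Var(A+P) = 19² + 20.2² + 2·[19·20.2·0.68] = 769.04 + 521.968 = 1291.01.
Under uncorrelated errors the observed covariances equal the true-score covariances, so only the own-variance terms attenuate.
True-score variance = [19²·0.78 + 20.2²·0.87] + 521.968 = 636.575 + 521.968 = 1158.54.
Reliability = 1158.54 / 1291.01 = 0.897.

0.897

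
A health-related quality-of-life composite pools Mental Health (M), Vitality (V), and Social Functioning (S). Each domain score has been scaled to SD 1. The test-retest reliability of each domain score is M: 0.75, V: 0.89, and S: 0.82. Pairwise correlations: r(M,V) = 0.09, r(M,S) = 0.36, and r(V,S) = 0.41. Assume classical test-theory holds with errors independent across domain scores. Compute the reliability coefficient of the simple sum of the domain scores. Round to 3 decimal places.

0.886

Var(M+V+S) = 3 + 2·[0.09 + 0.36 + 0.41] = 3 + 1.72 = 4.72.
With uncorrelated errors the cross-covariances are all true-score covariance, so they carry over unchanged; only the diagonal terms shrink to ρᵢσᵢ².
True-score variance = [0.75 + 0.89 + 0.82] + 1.72 = 2.46 + 1.72 = 4.18.
Reliability = 4.18 / 4.72 = 0.886.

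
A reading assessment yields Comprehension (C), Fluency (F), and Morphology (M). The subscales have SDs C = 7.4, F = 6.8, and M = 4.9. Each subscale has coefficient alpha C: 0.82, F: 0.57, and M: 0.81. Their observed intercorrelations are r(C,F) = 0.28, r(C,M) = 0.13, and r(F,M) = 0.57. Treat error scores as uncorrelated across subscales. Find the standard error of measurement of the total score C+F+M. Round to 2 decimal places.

Var(total) = 125.01 + 75.5916 = 200.602.
True-score variance = 90.7081 + 75.5916 = 166.3, so reliability = 0.8290.
Error variance = 200.602 − 166.3 = 34.3019; SEM = √34.3019 = 5.86.

5.86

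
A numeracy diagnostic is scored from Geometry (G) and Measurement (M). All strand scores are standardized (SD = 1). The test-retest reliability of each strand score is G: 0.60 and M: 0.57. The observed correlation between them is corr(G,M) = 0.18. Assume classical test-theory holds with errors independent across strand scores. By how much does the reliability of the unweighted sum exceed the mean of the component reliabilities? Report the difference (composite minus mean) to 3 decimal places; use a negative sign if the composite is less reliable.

0.063

Var(sum) = 2 + 0.36 = 2.36; true-score variance = 1.17 + 0.36 = 1.53; composite reliability = 0.6483.
Mean component reliability = 0.5850.
Difference = 0.6483 − 0.5850 = 0.063.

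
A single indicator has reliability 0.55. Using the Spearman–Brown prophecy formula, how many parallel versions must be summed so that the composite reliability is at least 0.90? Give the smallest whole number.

k ≥ ρ*(1−ρ₁)/(ρ₁(1−ρ*)) = 0.90·0.45 / (0.55·0.10) = 7.364.
Smallest integer k = 8.

8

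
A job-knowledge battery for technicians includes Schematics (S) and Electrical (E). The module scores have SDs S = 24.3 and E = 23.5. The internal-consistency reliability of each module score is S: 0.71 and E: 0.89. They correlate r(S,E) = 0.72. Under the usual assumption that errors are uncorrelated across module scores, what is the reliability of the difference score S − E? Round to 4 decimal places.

Var(S−E) = 24.3² + 23.5² − 2·24.3·23.5·0.72 = 1142.74 − 822.312 = 320.428.
Under uncorrelated errors the observed covariances equal the true-score covariances, so only the own-variance terms attenuate.
True-score variance = [24.3²·0.71 + 23.5²·0.89] − 822.312 = 910.75 − 822.312 = 88.4384.
Reliability = 88.4384 / 320.428 = 0.2760.

0.2760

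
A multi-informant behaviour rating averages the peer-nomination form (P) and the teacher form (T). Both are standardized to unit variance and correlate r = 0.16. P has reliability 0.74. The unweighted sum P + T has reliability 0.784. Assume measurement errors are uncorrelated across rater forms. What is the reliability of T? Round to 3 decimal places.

Var(P+T) = 2 + 2·0.16 = 2.320.
True-score variance = ρ_P + ρ_T + 2·0.16, so 0.784 = (0.74 + ρ_T + 0.32) / 2.320.
ρ_T = 0.784·2.320 − 0.74 − 0.32 = 0.759.

0.759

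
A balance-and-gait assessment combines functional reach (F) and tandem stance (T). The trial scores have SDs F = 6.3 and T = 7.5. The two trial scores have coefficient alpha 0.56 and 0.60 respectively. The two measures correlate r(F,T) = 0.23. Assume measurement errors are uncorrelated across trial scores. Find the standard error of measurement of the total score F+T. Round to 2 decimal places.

6.32

Var(total) = 95.94 + 21.735 = 117.675.
True-score variance = 55.9764 + 21.735 = 77.7114, so reliability = 0.6604.
Error variance = 117.675 − 77.7114 = 39.9636; SEM = √39.9636 = 6.32.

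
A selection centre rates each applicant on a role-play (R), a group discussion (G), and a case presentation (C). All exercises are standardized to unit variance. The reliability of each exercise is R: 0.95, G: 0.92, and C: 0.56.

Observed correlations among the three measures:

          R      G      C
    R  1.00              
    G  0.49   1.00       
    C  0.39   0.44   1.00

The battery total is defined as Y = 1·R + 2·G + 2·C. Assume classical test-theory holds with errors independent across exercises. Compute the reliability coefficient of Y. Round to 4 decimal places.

Var(Y) = 1 + 2² + 2² + 2·[2·0.49 + 2·0.39 + 4·0.44] = 9 + 7.04 = 16.04.
Under uncorrelated errors the observed covariances equal the true-score covariances, so only the own-variance terms attenuate.
True-score variance = [0.95 + 2²·0.92 + 2²·0.56] + 7.04 = 6.87 + 7.04 = 13.91.
Reliability = 13.91 / 16.04 = 0.8672.

0.8672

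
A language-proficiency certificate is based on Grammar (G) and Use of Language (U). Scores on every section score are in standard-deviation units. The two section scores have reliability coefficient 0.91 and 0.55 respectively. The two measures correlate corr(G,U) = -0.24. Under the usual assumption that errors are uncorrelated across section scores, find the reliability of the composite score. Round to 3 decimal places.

Var(G+U) = 2 + 2·[(-0.24)] = 2 − 0.48 = 1.52.
With uncorrelated errors the cross-covariances are all true-score covariance, so they carry over unchanged; only the diagonal terms shrink to ρᵢσᵢ².
True-score variance = [0.91 + 0.55] − 0.48 = 1.46 − 0.48 = 0.98.
Reliability = 0.98 / 1.52 = 0.645.

0.645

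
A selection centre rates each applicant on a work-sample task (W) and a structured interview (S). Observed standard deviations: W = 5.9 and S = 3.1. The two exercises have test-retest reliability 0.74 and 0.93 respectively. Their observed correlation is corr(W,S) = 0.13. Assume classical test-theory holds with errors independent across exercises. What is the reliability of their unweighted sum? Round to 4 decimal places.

Var(W+S) = 5.9² + 3.1² + 2·[5.9·3.1·0.13] = 44.42 + 4.7554 = 49.1754.
Because errors are independent across components, Cov(Tᵢ,Tⱼ) = Cov(Xᵢ,Xⱼ); the off-diagonal part of the true-score variance is the same as above.
True-score variance = [5.9²·0.74 + 3.1²·0.93] + 4.7554 = 34.6967 + 4.7554 = 39.4521.
Reliability = 39.4521 / 49.1754 = 0.8023.

0.8023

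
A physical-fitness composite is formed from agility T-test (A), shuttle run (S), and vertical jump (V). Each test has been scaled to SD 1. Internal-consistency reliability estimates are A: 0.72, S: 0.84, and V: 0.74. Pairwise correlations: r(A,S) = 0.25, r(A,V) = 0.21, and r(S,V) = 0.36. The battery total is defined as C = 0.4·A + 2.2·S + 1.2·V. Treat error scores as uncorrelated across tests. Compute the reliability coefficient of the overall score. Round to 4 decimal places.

0.8671

Var(C) = 0.4² + 2.2² + 1.2² + 2·[0.88·0.25 + 0.48·0.21 + 2.64·0.36] = 6.44 + 2.5424 = 8.9824.
Because errors are independent across components, Cov(Tᵢ,Tⱼ) = Cov(Xᵢ,Xⱼ); the off-diagonal part of the true-score variance is the same as above.
True-score variance = [0.4²·0.72 + 2.2²·0.84 + 1.2²·0.74] + 2.5424 = 5.2464 + 2.5424 = 7.7888.
Reliability = 7.7888 / 8.9824 = 0.8671.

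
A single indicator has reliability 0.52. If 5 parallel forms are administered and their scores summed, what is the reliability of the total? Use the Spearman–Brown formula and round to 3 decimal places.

0.844

ρ_k = kρ / (1 + (k−1)ρ) = 5·0.52 / (1 + 4·0.52) = 2.600 / 3.080 = 0.844.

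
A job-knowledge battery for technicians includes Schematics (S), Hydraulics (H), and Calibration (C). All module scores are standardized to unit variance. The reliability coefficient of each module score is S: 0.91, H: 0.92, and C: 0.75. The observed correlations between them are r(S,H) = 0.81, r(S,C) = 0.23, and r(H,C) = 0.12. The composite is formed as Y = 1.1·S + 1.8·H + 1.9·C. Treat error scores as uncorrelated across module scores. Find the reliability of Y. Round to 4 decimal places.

0.9026

Var(Y) = 1.1² + 1.8² + 1.9² + 2·[1.98·0.81 + 2.09·0.23 + 3.42·0.12] = 8.06 + 4.9898 = 13.0498.
Because errors are independent across components, Cov(Tᵢ,Tⱼ) = Cov(Xᵢ,Xⱼ); the off-diagonal part of the true-score variance is the same as above.
True-score variance = [1.1²·0.91 + 1.8²·0.92 + 1.9²·0.75] + 4.9898 = 6.7894 + 4.9898 = 11.7792.
Reliability = 11.7792 / 13.0498 = 0.9026.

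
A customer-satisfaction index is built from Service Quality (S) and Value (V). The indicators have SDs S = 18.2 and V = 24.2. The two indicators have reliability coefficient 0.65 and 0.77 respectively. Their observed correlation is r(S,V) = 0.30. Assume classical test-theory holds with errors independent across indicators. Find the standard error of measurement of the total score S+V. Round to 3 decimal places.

15.831

Var(total) = 916.88 + 264.264 = 1181.14.
True-score variance = 666.249 + 264.264 = 930.513, so reliability = 0.7878.
Error variance = 1181.14 − 930.513 = 250.631; SEM = √250.631 = 15.831.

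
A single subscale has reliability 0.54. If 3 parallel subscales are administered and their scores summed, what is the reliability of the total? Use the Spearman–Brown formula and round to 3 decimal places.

0.779

ρ_k = kρ / (1 + (k−1)ρ) = 3·0.54 / (1 + 2·0.54) = 1.620 / 2.080 = 0.779.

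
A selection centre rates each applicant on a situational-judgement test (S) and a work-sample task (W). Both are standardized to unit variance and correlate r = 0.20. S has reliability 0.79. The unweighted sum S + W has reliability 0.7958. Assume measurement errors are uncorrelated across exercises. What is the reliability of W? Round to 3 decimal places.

Var(S+W) = 2 + 2·0.20 = 2.400.
True-score variance = ρ_S + ρ_W + 2·0.20, so 0.7958 = (0.79 + ρ_W + 0.40) / 2.400.
ρ_W = 0.7958·2.400 − 0.79 − 0.40 = 0.720.

0.720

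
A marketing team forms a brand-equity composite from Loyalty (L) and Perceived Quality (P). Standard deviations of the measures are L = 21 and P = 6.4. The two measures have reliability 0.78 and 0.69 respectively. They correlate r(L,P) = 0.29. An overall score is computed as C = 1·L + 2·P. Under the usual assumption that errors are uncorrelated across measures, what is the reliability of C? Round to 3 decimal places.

0.806

Var(C) = 21² + 2²·6.4² + 2·[2·21·6.4·0.29] = 604.84 + 155.904 = 760.744.
Because errors are independent across components, Cov(Tᵢ,Tⱼ) = Cov(Xᵢ,Xⱼ); the off-diagonal part of the true-score variance is the same as above.
True-score variance = [21²·0.78 + 2²·6.4²·0.69] + 155.904 = 457.03 + 155.904 = 612.934.
Reliability = 612.934 / 760.744 = 0.806.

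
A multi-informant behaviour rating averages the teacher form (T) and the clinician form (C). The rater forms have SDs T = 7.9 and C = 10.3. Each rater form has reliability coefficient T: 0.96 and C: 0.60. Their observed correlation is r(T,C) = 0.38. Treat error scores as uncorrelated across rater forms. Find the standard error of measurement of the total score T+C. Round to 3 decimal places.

6.703

Var(total) = 168.5 + 61.8412 = 230.341.
True-score variance = 123.568 + 61.8412 = 185.409, so reliability = 0.8049.
Error variance = 230.341 − 185.409 = 44.9324; SEM = √44.9324 = 6.703.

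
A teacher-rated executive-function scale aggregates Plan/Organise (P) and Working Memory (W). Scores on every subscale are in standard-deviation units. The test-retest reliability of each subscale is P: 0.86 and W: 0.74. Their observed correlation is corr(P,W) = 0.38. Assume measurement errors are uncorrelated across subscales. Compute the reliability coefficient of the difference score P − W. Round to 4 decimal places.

0.6774

Var(P−W) = 1 + 1 − 2·0.38 = 2 − 0.76 = 1.24.
Because errors are independent across components, Cov(Tᵢ,Tⱼ) = Cov(Xᵢ,Xⱼ); the off-diagonal part of the true-score variance is the same as above.
True-score variance = [0.86 + 0.74] − 0.76 = 1.6 − 0.76 = 0.84.
Reliability = 0.84 / 1.24 = 0.6774.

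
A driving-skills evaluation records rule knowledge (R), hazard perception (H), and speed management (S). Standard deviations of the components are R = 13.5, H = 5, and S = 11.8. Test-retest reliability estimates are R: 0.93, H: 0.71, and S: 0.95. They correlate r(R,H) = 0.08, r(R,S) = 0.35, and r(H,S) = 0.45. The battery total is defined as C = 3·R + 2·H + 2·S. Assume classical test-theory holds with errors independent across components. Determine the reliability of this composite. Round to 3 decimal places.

0.947

Var(C) = 3²·13.5² + 2²·5² + 2²·11.8² + 2·[6·13.5·5·0.08 + 6·13.5·11.8·0.35 + 4·5·11.8·0.45] = 2297.21 + 946.26 = 3243.47.
Because errors are independent across components, Cov(Tᵢ,Tⱼ) = Cov(Xᵢ,Xⱼ); the off-diagonal part of the true-score variance is the same as above.
True-score variance = [3²·13.5²·0.93 + 2²·5²·0.71 + 2²·11.8²·0.95] + 946.26 = 2125.54 + 946.26 = 3071.8.
Reliability = 3071.8 / 3243.47 = 0.947.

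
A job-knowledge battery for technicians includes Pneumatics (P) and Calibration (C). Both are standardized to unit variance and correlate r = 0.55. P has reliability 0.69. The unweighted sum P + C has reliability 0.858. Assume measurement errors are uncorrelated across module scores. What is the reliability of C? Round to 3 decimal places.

0.870

Var(P+C) = 2 + 2·0.55 = 3.100.
True-score variance = ρ_P + ρ_C + 2·0.55, so 0.858 = (0.69 + ρ_C + 1.10) / 3.100.
ρ_C = 0.858·3.100 − 0.69 − 1.10 = 0.870.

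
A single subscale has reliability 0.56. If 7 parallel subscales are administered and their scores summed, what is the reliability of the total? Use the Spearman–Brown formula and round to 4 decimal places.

0.8991

ρ_k = kρ / (1 + (k−1)ρ) = 7·0.56 / (1 + 6·0.56) = 3.920 / 4.360 = 0.8991.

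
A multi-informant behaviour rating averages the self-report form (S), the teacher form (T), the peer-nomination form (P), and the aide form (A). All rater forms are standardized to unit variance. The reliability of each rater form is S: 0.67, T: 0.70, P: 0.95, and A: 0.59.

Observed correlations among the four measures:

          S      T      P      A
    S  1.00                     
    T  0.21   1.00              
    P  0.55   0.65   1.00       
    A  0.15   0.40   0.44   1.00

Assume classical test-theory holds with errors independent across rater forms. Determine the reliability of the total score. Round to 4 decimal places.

0.8761

Var(S+T+P+A) = 4 + 2·[0.21 + 0.55 + 0.15 + 0.65 + 0.40 + 0.44] = 4 + 4.8 = 8.8.
Under uncorrelated errors the observed covariances equal the true-score covariances, so only the own-variance terms attenuate.
True-score variance = [0.67 + 0.70 + 0.95 + 0.59] + 4.8 = 2.91 + 4.8 = 7.71.
Reliability = 7.71 / 8.8 = 0.8761.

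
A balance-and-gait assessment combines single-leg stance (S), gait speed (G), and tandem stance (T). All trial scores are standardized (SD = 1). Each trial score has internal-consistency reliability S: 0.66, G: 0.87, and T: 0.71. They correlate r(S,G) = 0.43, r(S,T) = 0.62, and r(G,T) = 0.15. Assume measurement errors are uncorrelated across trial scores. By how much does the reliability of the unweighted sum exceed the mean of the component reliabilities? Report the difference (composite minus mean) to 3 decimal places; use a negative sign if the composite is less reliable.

0.113

Var(sum) = 3 + 2.4 = 5.4; true-score variance = 2.24 + 2.4 = 4.64; composite reliability = 0.8593.
Mean component reliability = 0.7467.
Difference = 0.8593 − 0.7467 = 0.113.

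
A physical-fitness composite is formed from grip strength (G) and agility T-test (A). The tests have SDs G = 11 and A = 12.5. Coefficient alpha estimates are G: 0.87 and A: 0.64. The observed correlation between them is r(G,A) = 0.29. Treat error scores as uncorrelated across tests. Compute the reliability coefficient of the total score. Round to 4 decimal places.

Var(G+A) = 11² + 12.5² + 2·[11·12.5·0.29] = 277.25 + 79.75 = 357.
Because errors are independent across components, Cov(Tᵢ,Tⱼ) = Cov(Xᵢ,Xⱼ); the off-diagonal part of the true-score variance is the same as above.
True-score variance = [11²·0.87 + 12.5²·0.64] + 79.75 = 205.27 + 79.75 = 285.02.
Reliability = 285.02 / 357 = 0.7984.

0.7984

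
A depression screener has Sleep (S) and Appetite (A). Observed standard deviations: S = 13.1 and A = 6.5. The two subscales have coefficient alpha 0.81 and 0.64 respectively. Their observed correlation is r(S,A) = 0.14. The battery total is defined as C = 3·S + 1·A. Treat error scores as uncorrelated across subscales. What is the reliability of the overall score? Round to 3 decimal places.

Var(C) = 3²·13.1² + 6.5² + 2·[3·13.1·6.5·0.14] = 1586.74 + 71.526 = 1658.27.
Because errors are independent across components, Cov(Tᵢ,Tⱼ) = Cov(Xᵢ,Xⱼ); the off-diagonal part of the true-score variance is the same as above.
True-score variance = [3²·13.1²·0.81 + 6.5²·0.64] + 71.526 = 1278.08 + 71.526 = 1349.6.
Reliability = 1349.6 / 1658.27 = 0.814.

0.814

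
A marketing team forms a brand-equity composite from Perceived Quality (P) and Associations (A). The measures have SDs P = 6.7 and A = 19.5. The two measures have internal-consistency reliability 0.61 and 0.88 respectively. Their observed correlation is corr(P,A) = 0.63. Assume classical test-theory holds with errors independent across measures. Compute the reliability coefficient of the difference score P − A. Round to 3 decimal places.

0.758

Var(P−A) = 6.7² + 19.5² − 2·6.7·19.5·0.63 = 425.14 − 164.619 = 260.521.
With uncorrelated errors the cross-covariances are all true-score covariance, so they carry over unchanged; only the diagonal terms shrink to ρᵢσᵢ².
True-score variance = [6.7²·0.61 + 19.5²·0.88] − 164.619 = 362.003 − 164.619 = 197.384.
Reliability = 197.384 / 260.521 = 0.758.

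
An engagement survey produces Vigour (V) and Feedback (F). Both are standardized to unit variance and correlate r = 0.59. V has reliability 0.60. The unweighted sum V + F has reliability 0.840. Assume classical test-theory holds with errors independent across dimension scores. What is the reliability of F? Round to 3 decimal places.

0.891

Var(V+F) = 2 + 2·0.59 = 3.180.
True-score variance = ρ_V + ρ_F + 2·0.59, so 0.840 = (0.60 + ρ_F + 1.18) / 3.180.
ρ_F = 0.840·3.180 − 0.60 − 1.18 = 0.891.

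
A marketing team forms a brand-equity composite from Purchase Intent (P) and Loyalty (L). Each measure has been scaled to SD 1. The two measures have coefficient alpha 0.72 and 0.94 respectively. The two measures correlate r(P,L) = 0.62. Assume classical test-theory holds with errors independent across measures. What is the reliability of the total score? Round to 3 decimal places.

0.895

Var(P+L) = 2 + 2·[0.62] = 2 + 1.24 = 3.24.
Under uncorrelated errors the observed covariances equal the true-score covariances, so only the own-variance terms attenuate.
True-score variance = [0.72 + 0.94] + 1.24 = 1.66 + 1.24 = 2.9.
Reliability = 2.9 / 3.24 = 0.895.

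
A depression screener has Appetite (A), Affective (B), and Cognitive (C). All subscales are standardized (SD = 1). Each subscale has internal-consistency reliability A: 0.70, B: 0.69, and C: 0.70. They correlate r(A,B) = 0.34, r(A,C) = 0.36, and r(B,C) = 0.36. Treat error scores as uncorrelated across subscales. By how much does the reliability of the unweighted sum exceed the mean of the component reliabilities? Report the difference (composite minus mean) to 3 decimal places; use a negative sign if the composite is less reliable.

0.126

Var(sum) = 3 + 2.12 = 5.12; true-score variance = 2.09 + 2.12 = 4.21; composite reliability = 0.8223.
Mean component reliability = 0.6967.
Difference = 0.8223 − 0.6967 = 0.126.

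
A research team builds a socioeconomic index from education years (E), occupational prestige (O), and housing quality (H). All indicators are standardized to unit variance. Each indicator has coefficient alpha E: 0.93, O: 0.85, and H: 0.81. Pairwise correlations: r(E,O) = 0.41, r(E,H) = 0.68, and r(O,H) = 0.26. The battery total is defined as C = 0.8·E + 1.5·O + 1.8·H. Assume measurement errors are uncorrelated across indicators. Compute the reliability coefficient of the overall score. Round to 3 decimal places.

Var(C) = 0.8² + 1.5² + 1.8² + 2·[1.2·0.41 + 1.44·0.68 + 2.7·0.26] = 6.13 + 4.3464 = 10.4764.
Because errors are independent across components, Cov(Tᵢ,Tⱼ) = Cov(Xᵢ,Xⱼ); the off-diagonal part of the true-score variance is the same as above.
True-score variance = [0.8²·0.93 + 1.5²·0.85 + 1.8²·0.81] + 4.3464 = 5.1321 + 4.3464 = 9.4785.
Reliability = 9.4785 / 10.4764 = 0.905.

0.905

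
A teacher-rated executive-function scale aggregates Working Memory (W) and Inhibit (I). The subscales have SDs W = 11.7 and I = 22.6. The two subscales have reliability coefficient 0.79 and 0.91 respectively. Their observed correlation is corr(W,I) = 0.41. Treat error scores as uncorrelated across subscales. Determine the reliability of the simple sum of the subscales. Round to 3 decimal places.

0.914

Var(W+I) = 11.7² + 22.6² + 2·[11.7·22.6·0.41] = 647.65 + 216.824 = 864.474.
With uncorrelated errors the cross-covariances are all true-score covariance, so they carry over unchanged; only the diagonal terms shrink to ρᵢσᵢ².
True-score variance = [11.7²·0.79 + 22.6²·0.91] + 216.824 = 572.935 + 216.824 = 789.759.
Reliability = 789.759 / 864.474 = 0.914.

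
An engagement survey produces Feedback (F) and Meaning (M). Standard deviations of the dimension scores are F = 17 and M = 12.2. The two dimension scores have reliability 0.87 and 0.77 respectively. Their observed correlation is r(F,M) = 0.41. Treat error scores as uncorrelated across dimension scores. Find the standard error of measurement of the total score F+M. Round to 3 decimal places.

Var(total) = 437.84 + 170.068 = 607.908.
True-score variance = 366.037 + 170.068 = 536.105, so reliability = 0.8819.
Error variance = 607.908 − 536.105 = 71.8032; SEM = √71.8032 = 8.474.

8.474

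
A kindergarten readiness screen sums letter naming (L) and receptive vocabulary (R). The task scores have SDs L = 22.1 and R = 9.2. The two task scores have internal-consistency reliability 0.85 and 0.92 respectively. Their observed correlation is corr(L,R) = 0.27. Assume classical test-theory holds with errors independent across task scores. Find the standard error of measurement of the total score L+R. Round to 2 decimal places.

Var(total) = 573.05 + 109.793 = 682.843.
True-score variance = 493.017 + 109.793 = 602.81, so reliability = 0.8828.
Error variance = 682.843 − 602.81 = 80.0327; SEM = √80.0327 = 8.95.

8.95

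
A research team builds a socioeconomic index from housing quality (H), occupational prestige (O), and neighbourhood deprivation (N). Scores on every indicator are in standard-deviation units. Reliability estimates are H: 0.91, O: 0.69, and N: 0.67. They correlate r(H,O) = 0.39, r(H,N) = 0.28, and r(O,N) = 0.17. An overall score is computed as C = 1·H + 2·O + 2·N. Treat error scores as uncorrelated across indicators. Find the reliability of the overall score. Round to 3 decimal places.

Var(C) = 1 + 2² + 2² + 2·[2·0.39 + 2·0.28 + 4·0.17] = 9 + 4.04 = 13.04.
Under uncorrelated errors the observed covariances equal the true-score covariances, so only the own-variance terms attenuate.
True-score variance = [0.91 + 2²·0.69 + 2²·0.67] + 4.04 = 6.35 + 4.04 = 10.39.
Reliability = 10.39 / 13.04 = 0.797.

0.797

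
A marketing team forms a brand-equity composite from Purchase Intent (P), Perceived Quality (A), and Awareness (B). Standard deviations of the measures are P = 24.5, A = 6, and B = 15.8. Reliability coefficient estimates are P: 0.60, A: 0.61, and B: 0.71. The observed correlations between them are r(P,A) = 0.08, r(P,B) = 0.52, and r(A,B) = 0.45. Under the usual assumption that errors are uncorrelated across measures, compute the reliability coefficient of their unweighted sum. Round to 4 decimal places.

0.7663

Var(P+A+B) = 24.5² + 6² + 15.8² + 2·[24.5·6·0.08 + 24.5·15.8·0.52 + 6·15.8·0.45] = 885.89 + 511.424 = 1397.31.
With uncorrelated errors the cross-covariances are all true-score covariance, so they carry over unchanged; only the diagonal terms shrink to ρᵢσᵢ².
True-score variance = [24.5²·0.60 + 6²·0.61 + 15.8²·0.71] + 511.424 = 559.354 + 511.424 = 1070.78.
Reliability = 1070.78 / 1397.31 = 0.7663.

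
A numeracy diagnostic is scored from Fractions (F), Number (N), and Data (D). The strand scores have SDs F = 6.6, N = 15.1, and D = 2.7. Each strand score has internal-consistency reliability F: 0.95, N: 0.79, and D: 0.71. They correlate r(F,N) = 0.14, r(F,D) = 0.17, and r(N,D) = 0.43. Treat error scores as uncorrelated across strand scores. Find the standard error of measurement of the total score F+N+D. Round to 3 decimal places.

7.223

Var(total) = 278.86 + 69.0258 = 347.886.
True-score variance = 226.686 + 69.0258 = 295.712, so reliability = 0.8500.
Error variance = 347.886 − 295.712 = 52.1742; SEM = √52.1742 = 7.223.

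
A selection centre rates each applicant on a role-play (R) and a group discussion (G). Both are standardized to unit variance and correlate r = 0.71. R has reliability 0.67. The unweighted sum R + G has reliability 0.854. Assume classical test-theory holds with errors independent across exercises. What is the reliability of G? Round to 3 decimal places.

Var(R+G) = 2 + 2·0.71 = 3.420.
True-score variance = ρ_R + ρ_G + 2·0.71, so 0.854 = (0.67 + ρ_G + 1.42) / 3.420.
ρ_G = 0.854·3.420 − 0.67 − 1.42 = 0.831.

0.831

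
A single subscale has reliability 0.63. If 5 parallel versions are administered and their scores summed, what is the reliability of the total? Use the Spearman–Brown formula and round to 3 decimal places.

ρ_k = kρ / (1 + (k−1)ρ) = 5·0.63 / (1 + 4·0.63) = 3.150 / 3.520 = 0.895.

0.895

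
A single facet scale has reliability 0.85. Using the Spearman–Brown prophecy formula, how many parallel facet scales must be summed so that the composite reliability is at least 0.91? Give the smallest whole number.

k ≥ ρ*(1−ρ₁)/(ρ₁(1−ρ*)) = 0.91·0.15 / (0.85·0.09) = 1.784.
Smallest integer k = 2.

2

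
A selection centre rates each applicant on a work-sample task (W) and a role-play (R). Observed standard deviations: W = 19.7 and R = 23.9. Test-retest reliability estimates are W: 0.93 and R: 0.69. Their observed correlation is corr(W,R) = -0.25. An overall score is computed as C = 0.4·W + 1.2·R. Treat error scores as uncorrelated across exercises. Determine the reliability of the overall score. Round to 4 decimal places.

0.6639

Var(C) = 0.4²·19.7² + 1.2²·23.9² + 2·[0.48·19.7·23.9·(-0.25)] = 884.637 − 112.999 = 771.638.
Because errors are independent across components, Cov(Tᵢ,Tⱼ) = Cov(Xᵢ,Xⱼ); the off-diagonal part of the true-score variance is the same as above.
True-score variance = [0.4²·19.7²·0.93 + 1.2²·23.9²·0.69] − 112.999 = 625.302 − 112.999 = 512.303.
Reliability = 512.303 / 771.638 = 0.6639.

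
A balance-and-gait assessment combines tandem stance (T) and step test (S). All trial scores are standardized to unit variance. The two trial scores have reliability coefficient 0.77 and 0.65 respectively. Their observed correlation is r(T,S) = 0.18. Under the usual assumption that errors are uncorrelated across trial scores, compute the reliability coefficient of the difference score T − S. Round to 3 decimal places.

0.646

Var(T−S) = 1 + 1 − 2·0.18 = 2 − 0.36 = 1.64.
With uncorrelated errors the cross-covariances are all true-score covariance, so they carry over unchanged; only the diagonal terms shrink to ρᵢσᵢ².
True-score variance = [0.77 + 0.65] − 0.36 = 1.42 − 0.36 = 1.06.
Reliability = 1.06 / 1.64 = 0.646.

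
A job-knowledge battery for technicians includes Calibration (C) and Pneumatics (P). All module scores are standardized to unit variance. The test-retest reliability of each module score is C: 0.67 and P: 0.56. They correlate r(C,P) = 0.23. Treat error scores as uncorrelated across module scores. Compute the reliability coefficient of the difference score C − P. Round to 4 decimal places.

Var(C−P) = 1 + 1 − 2·0.23 = 2 − 0.46 = 1.54.
Because errors are independent across components, Cov(Tᵢ,Tⱼ) = Cov(Xᵢ,Xⱼ); the off-diagonal part of the true-score variance is the same as above.
True-score variance = [0.67 + 0.56] − 0.46 = 1.23 − 0.46 = 0.77.
Reliability = 0.77 / 1.54 = 0.5000.

0.5000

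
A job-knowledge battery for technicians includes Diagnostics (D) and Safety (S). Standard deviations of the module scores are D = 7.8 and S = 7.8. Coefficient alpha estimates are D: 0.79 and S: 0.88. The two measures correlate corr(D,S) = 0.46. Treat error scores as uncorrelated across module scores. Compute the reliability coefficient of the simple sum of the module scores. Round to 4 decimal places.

0.8870

Var(D+S) = 7.8² + 7.8² + 2·[7.8·7.8·0.46] = 121.68 + 55.9728 = 177.653.
With uncorrelated errors the cross-covariances are all true-score covariance, so they carry over unchanged; only the diagonal terms shrink to ρᵢσᵢ².
True-score variance = [7.8²·0.79 + 7.8²·0.88] + 55.9728 = 101.603 + 55.9728 = 157.576.
Reliability = 157.576 / 177.653 = 0.8870.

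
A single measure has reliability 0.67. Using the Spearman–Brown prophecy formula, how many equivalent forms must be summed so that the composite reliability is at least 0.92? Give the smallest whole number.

k ≥ ρ*(1−ρ₁)/(ρ₁(1−ρ*)) = 0.92·0.33 / (0.67·0.08) = 5.664.
Smallest integer k = 6.

6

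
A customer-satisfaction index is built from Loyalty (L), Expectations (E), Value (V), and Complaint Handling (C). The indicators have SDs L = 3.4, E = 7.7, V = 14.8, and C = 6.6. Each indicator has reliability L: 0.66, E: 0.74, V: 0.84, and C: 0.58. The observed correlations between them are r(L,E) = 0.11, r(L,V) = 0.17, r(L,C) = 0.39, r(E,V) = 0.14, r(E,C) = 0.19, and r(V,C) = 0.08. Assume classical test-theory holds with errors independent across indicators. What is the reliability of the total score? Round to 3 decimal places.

Var(L+E+V+C) = 3.4² + 7.7² + 14.8² + 6.6² + 2·[3.4·7.7·0.11 + 3.4·14.8·0.17 + 3.4·6.6·0.39 + 7.7·14.8·0.14 + 7.7·6.6·0.19 + 14.8·6.6·0.08] = 333.45 + 107.221 = 440.671.
With uncorrelated errors the cross-covariances are all true-score covariance, so they carry over unchanged; only the diagonal terms shrink to ρᵢσᵢ².
True-score variance = [3.4²·0.66 + 7.7²·0.74 + 14.8²·0.84 + 6.6²·0.58] + 107.221 = 260.763 + 107.221 = 367.983.
Reliability = 367.983 / 440.671 = 0.835.

0.835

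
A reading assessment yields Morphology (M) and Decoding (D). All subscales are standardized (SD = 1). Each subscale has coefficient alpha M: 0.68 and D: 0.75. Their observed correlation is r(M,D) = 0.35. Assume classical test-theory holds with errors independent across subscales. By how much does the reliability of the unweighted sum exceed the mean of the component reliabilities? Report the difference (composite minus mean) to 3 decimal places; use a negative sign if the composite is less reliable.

Var(sum) = 2 + 0.7 = 2.7; true-score variance = 1.43 + 0.7 = 2.13; composite reliability = 0.7889.
Mean component reliability = 0.7150.
Difference = 0.7889 − 0.7150 = 0.074.

0.074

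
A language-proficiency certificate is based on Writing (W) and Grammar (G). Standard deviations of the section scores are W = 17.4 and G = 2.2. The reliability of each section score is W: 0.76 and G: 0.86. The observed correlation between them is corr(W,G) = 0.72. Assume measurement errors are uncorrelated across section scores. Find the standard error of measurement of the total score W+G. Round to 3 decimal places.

Var(total) = 307.6 + 55.1232 = 362.723.
True-score variance = 234.26 + 55.1232 = 289.383, so reliability = 0.7978.
Error variance = 362.723 − 289.383 = 73.34; SEM = √73.34 = 8.564.

8.564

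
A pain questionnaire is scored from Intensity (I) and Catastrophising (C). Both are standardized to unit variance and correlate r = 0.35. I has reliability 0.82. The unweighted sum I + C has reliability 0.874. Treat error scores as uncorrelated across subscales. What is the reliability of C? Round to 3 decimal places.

0.840

Var(I+C) = 2 + 2·0.35 = 2.700.
True-score variance = ρ_I + ρ_C + 2·0.35, so 0.874 = (0.82 + ρ_C + 0.70) / 2.700.
ρ_C = 0.874·2.700 − 0.82 − 0.70 = 0.840.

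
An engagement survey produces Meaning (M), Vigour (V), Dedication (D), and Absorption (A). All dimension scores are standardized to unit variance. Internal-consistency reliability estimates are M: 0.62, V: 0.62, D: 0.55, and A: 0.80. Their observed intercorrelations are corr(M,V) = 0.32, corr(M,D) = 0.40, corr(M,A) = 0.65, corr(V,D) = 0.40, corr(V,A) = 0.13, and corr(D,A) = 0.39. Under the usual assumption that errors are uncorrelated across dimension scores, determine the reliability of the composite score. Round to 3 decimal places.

0.836

Var(M+V+D+A) = 4 + 2·[0.32 + 0.40 + 0.65 + 0.40 + 0.13 + 0.39] = 4 + 4.58 = 8.58.
Under uncorrelated errors the observed covariances equal the true-score covariances, so only the own-variance terms attenuate.
True-score variance = [0.62 + 0.62 + 0.55 + 0.80] + 4.58 = 2.59 + 4.58 = 7.17.
Reliability = 7.17 / 8.58 = 0.836.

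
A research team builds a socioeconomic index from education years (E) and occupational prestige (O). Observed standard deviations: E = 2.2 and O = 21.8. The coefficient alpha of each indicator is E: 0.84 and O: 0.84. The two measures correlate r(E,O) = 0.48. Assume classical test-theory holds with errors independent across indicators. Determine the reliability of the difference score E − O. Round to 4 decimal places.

Var(E−O) = 2.2² + 21.8² − 2·2.2·21.8·0.48 = 480.08 − 46.0416 = 434.038.
Because errors are independent across components, Cov(Tᵢ,Tⱼ) = Cov(Xᵢ,Xⱼ); the off-diagonal part of the true-score variance is the same as above.
True-score variance = [2.2²·0.84 + 21.8²·0.84] − 46.0416 = 403.267 − 46.0416 = 357.226.
Reliability = 357.226 / 434.038 = 0.8230.

0.8230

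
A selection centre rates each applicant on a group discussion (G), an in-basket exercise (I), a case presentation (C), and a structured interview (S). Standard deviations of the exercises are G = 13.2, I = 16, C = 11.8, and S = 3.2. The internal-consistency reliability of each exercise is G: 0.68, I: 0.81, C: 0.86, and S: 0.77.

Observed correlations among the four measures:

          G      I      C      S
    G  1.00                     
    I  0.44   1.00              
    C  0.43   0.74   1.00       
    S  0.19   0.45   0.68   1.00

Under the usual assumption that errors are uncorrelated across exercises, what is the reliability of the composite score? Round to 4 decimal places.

Var(G+I+C+S) = 13.2² + 16² + 11.8² + 3.2² + 2·[13.2·16·0.44 + 13.2·11.8·0.43 + 13.2·3.2·0.19 + 16·11.8·0.74 + 16·3.2·0.45 + 11.8·3.2·0.68] = 579.72 + 712.718 = 1292.44.
With uncorrelated errors the cross-covariances are all true-score covariance, so they carry over unchanged; only the diagonal terms shrink to ρᵢσᵢ².
True-score variance = [13.2²·0.68 + 16²·0.81 + 11.8²·0.86 + 3.2²·0.77] + 712.718 = 453.474 + 712.718 = 1166.19.
Reliability = 1166.19 / 1292.44 = 0.9023.

0.9023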